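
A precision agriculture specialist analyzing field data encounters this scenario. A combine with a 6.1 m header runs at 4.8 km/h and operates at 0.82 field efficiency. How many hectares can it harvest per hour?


C = w * v * eta_f / 10
  = 6.1 * 4.8 * 0.82 / 10
  = 24.01 / 10
  = 2.40 ha/h


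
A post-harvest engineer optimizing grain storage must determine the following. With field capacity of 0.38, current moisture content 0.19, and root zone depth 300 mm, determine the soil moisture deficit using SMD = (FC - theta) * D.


SMD = (FC - theta) * D
    = (0.38 - 0.19) * 300
    = 0.190 * 300
    = 57 mm


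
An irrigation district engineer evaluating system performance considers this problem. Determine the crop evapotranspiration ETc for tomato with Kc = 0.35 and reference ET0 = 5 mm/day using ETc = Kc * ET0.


ETc = Kc * ET0
    = 0.35 * 5
    = 1.75 mm/day


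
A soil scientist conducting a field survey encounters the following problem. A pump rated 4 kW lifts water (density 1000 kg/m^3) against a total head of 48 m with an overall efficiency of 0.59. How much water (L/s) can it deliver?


Q = (P * 1000 * eta) / (rho * g * H)
  = (4 * 1000 * 0.59) / (1000 * 9.81 * 48)
  = 2360 / 470880
  = 0.00501 m^3/s = 5.01 L/s


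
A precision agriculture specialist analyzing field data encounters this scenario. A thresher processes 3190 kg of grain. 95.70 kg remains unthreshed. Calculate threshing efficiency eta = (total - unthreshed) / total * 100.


eta = (total - unthreshed) / total * 100
    = (3190 - 95.70) / 3190 * 100
    = 3094.30 / 3190 * 100
    = 97%


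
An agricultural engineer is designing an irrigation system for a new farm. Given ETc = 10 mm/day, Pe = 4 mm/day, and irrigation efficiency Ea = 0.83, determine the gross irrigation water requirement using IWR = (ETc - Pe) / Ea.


IWR = (ETc - Pe) / Ea
    = (10 - 4) / 0.83
    = 6 / 0.83
    = 7.23 mm/day


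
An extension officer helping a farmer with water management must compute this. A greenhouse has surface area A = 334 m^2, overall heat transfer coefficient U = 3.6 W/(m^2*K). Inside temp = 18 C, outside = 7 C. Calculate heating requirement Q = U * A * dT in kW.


dT = 18 - (7) = 11 K
Q = U * A * dT
  = 3.6 * 334 * 11
  = 13226.40 W = 13.23 kW


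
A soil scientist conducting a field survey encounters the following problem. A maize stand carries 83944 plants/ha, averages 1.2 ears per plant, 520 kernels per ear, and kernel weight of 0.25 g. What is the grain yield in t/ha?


Y = density * ears * kernels * kw
  = 83944 * 1.2 * 520 * 0.25 g/ha
  = 13095264 g/ha
  = 13095.26 kg/ha = 13.10 t/ha


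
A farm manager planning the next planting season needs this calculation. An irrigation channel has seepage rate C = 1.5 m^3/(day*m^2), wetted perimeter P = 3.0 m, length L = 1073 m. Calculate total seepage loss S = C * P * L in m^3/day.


S = C * P * L
  = 1.5 * 3.0 * 1073
  = 4828.50 m^3/day


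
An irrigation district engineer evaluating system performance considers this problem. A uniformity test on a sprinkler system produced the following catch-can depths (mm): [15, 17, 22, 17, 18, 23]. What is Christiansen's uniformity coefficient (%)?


xbar = 112 / 6 = 18.667
sum|xi - xbar| = 15.333
CU = 100 * (1 - 15.333 / (6 * 18.667))
   = 100 * (1 - 0.1369)
   = 86.31%


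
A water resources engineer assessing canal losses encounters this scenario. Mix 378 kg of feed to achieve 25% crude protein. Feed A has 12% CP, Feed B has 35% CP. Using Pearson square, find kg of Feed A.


parts_A = CP_b - target = 35 - 25 = 10
parts_B = target - CP_a = 25 - 12 = 13
total_parts = 10 + 13 = 23
Feed A = 378 * 10 / 23 = 164.35 kg
Feed B = 378 * 13 / 23 = 213.65 kg

164.35 kg


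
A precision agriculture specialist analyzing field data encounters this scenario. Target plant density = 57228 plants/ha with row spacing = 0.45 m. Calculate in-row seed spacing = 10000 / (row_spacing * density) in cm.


spacing = 10000 / (row_sp * density)
        = 10000 / (0.45 * 57228)
        = 10000 / 25752.60
        = 0.38831 m = 38.83 cm


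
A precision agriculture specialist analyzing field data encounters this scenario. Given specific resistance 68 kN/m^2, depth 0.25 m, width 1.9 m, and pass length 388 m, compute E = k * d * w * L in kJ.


E = k * d * w * L
  = 68 * 0.25 * 1.9 * 388
  = 12532.40 kJ


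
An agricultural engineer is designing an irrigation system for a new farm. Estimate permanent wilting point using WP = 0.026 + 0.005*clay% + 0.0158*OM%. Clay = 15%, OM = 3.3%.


WP = 0.026 + 0.005*15 + 0.0158*3.3
   = 0.026 + 0.0750 + 0.0521
   = 0.1531


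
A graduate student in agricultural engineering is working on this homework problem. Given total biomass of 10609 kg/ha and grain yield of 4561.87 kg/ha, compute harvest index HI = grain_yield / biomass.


HI = grain_yield / biomass
   = 4561.87 / 10609
   = 0.43


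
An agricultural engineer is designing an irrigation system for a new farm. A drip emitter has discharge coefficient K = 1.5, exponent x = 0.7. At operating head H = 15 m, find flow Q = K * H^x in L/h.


Q = K * H^x
  = 1.5 * 15^0.7
  = 1.5 * 6.6568
  = 9.99 L/h


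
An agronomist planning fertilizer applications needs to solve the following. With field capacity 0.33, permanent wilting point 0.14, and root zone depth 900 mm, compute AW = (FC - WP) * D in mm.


AW = (FC - WP) * D
   = (0.33 - 0.14) * 900
   = 0.19 * 900
   = 171 mm


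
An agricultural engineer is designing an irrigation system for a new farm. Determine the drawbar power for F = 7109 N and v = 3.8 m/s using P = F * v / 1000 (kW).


P = F * v / 1000
  = 7109 * 3.8 / 1000
  = 27014.20 / 1000
  = 27.01 kW


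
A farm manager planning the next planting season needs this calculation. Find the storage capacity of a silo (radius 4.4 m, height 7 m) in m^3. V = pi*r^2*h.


V = pi * r^2 * h
  = pi * 4.4^2 * 7
  = pi * 19.36 * 7
  = 425.75 m^3


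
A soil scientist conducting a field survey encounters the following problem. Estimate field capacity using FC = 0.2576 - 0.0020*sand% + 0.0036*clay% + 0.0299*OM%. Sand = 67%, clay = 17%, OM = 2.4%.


FC = 0.2576 - 0.0020*67 + 0.0036*17 + 0.0299*2.4
   = 0.2576 - 0.1340 + 0.0612 + 0.0718
   = 0.2566


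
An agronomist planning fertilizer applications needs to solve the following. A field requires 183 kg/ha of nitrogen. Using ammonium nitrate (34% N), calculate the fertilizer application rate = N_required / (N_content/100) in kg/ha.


Rate = N_required / (N_content / 100)
     = 183 / (34 / 100)
     = 183 / 0.34
     = 538.24 kg/ha


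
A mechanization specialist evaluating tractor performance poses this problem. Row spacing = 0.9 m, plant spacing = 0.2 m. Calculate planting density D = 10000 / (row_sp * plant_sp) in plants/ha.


D = 10000 / (row_sp * plant_sp)
  = 10000 / (0.9 * 0.2)
  = 10000 / 0.1800
  = 55555.56 plants/ha


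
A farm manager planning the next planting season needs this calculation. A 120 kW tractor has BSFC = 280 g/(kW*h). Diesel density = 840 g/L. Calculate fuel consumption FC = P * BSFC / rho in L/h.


FC = P * BSFC / rho_fuel
   = 120 * 280 / 840
   = 33600 / 840
   = 40 L/h


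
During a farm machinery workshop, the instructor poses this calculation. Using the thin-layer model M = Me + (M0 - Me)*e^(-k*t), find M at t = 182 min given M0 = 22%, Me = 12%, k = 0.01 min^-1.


M = Me + (M0 - Me) * e^(-k*t)
  = 12 + (22 - 12) * e^(-0.01*182)
  = 12 + 10 * e^(-1.820)
  = 12 + 10 * 0.16203
  = 12 + 1.6203
  = 13.62%


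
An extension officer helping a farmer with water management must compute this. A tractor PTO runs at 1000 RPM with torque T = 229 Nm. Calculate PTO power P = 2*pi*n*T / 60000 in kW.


P = 2*pi*n*T / 60000
  = 2*pi * 1000 * 229 / 60000
  = 1438849.44 / 60000
  = 23.98 kW


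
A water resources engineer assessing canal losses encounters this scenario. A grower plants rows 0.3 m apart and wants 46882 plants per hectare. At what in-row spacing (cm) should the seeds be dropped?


spacing = 10000 / (row_sp * density)
        = 10000 / (0.3 * 46882)
        = 10000 / 14064.60
        = 0.71100 m = 71.10 cm


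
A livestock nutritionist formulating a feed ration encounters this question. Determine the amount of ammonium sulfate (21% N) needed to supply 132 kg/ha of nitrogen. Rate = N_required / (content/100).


Rate = N_required / (N_content / 100)
     = 132 / (21 / 100)
     = 132 / 0.21
     = 628.57 kg/ha


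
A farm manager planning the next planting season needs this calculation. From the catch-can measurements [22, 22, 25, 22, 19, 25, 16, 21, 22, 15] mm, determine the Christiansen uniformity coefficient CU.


xbar = 209 / 10 = 20.900
sum|xi - xbar| = 25.400
CU = 100 * (1 - 25.400 / (10 * 20.900))
   = 100 * (1 - 0.1215)
   = 87.85%


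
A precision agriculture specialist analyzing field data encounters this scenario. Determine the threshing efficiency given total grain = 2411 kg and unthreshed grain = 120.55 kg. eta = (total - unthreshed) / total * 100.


eta = (total - unthreshed) / total * 100
    = (2411 - 120.55) / 2411 * 100
    = 2290.45 / 2411 * 100
    = 95%


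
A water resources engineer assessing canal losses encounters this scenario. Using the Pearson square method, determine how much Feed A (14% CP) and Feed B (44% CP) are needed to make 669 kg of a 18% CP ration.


parts_A = CP_b - target = 44 - 18 = 26
parts_B = target - CP_a = 18 - 14 = 4
total_parts = 26 + 4 = 30
Feed A = 669 * 26 / 30 = 579.80 kg
Feed B = 669 * 4 / 30 = 89.20 kg

579.80 kg


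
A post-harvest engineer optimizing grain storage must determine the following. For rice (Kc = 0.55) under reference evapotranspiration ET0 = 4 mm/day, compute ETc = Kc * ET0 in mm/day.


ETc = Kc * ET0
    = 0.55 * 4
    = 2.20 mm/day


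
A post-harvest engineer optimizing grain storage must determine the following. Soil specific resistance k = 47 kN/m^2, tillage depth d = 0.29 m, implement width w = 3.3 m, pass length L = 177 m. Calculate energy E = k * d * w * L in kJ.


E = k * d * w * L
  = 47 * 0.29 * 3.3 * 177
  = 7961.28 kJ


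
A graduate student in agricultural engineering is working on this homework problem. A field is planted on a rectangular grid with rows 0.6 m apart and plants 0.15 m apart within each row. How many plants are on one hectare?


D = 10000 / (row_sp * plant_sp)
  = 10000 / (0.6 * 0.15)
  = 10000 / 0.0900
  = 111111.11 plants/ha


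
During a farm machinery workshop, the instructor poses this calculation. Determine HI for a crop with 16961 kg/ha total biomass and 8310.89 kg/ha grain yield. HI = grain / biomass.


HI = grain_yield / biomass
   = 8310.89 / 16961
   = 0.49


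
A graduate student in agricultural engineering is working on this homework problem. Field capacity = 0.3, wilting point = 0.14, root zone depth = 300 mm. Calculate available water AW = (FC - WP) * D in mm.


AW = (FC - WP) * D
   = (0.3 - 0.14) * 300
   = 0.16 * 300
   = 48 mm


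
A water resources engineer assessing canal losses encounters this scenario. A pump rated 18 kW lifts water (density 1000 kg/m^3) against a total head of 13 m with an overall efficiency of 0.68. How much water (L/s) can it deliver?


Q = (P * 1000 * eta) / (rho * g * H)
  = (18 * 1000 * 0.68) / (1000 * 9.81 * 13)
  = 12240 / 127530
  = 0.09598 m^3/s = 95.98 L/s


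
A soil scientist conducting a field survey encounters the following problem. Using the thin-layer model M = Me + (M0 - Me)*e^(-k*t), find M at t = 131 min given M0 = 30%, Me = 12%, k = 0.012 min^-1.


M = Me + (M0 - Me) * e^(-k*t)
  = 12 + (30 - 12) * e^(-0.012*131)
  = 12 + 18 * e^(-1.572)
  = 12 + 18 * 0.20763
  = 12 + 3.7373
  = 15.74%


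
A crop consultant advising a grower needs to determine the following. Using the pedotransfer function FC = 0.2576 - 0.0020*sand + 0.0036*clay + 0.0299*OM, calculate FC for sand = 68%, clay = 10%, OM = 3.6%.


FC = 0.2576 - 0.0020*68 + 0.0036*10 + 0.0299*3.6
   = 0.2576 - 0.1360 + 0.0360 + 0.1076
   = 0.2652


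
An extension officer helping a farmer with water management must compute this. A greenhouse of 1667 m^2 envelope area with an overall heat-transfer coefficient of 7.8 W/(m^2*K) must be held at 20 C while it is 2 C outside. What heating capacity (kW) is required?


dT = 20 - (2) = 18 K
Q = U * A * dT
  = 7.8 * 1667 * 18
  = 234046.80 W = 234.05 kW


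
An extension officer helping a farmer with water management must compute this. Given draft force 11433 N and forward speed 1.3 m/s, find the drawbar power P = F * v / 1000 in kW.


P = F * v / 1000
  = 11433 * 1.3 / 1000
  = 14862.90 / 1000
  = 14.86 kW


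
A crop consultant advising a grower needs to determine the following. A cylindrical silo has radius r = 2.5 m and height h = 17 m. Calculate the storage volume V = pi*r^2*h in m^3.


V = pi * r^2 * h
  = pi * 2.5^2 * 17
  = pi * 6.25 * 17
  = 333.79 m^3


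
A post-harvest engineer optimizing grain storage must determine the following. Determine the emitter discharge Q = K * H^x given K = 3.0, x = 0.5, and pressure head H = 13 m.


Q = K * H^x
  = 3.0 * 13^0.5
  = 3.0 * 3.6056
  = 10.82 L/h


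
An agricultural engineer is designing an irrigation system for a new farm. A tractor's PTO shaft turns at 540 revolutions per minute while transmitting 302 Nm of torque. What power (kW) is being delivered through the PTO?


P = 2*pi*n*T / 60000
  = 2*pi * 540 * 302 / 60000
  = 1024661.86 / 60000
  = 17.08 kW


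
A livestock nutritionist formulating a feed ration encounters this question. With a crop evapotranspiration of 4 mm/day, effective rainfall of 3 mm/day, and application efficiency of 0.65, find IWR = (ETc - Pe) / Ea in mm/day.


IWR = (ETc - Pe) / Ea
    = (4 - 3) / 0.65
    = 1 / 0.65
    = 1.54 mm/day


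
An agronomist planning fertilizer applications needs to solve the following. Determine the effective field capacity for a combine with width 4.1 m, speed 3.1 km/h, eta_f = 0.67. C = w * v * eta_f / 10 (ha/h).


C = w * v * eta_f / 10
  = 4.1 * 3.1 * 0.67 / 10
  = 8.52 / 10
  = 0.85 ha/h


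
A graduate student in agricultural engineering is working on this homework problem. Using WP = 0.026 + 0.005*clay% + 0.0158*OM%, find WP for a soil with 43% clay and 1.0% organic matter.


WP = 0.026 + 0.005*43 + 0.0158*1.0
   = 0.026 + 0.2150 + 0.0158
   = 0.2568


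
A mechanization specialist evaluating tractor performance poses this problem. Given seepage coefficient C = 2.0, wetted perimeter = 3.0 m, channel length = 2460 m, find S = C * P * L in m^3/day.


S = C * P * L
  = 2.0 * 3.0 * 2460
  = 14760 m^3/day


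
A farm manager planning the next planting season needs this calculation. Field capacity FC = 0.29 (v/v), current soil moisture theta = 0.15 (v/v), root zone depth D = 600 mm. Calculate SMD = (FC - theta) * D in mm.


SMD = (FC - theta) * D
    = (0.29 - 0.15) * 600
    = 0.140 * 600
    = 84 mm


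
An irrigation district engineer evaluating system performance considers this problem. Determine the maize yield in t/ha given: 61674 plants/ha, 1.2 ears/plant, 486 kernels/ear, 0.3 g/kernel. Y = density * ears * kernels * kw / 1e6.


Y = density * ears * kernels * kw
  = 61674 * 1.2 * 486 * 0.3 g/ha
  = 10790483.04 g/ha
  = 10790.48 kg/ha = 10.79 t/ha


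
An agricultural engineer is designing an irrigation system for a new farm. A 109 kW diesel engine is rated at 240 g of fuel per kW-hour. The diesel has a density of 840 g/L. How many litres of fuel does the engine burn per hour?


FC = P * BSFC / rho_fuel
   = 109 * 240 / 840
   = 26160 / 840
   = 31.14 L/h


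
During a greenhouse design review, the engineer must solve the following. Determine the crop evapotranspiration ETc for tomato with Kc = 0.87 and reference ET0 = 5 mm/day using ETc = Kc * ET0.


ETc = Kc * ET0
    = 0.87 * 5
    = 4.35 mm/day


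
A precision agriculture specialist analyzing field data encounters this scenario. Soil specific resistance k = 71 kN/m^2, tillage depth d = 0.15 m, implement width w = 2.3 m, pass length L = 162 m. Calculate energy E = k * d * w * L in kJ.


E = k * d * w * L
  = 71 * 0.15 * 2.3 * 162
  = 3968.19 kJ


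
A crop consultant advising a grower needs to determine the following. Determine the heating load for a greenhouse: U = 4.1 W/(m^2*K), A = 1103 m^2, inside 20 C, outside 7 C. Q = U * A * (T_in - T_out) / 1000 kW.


dT = 20 - (7) = 13 K
Q = U * A * dT
  = 4.1 * 1103 * 13
  = 58789.90 W = 58.79 kW


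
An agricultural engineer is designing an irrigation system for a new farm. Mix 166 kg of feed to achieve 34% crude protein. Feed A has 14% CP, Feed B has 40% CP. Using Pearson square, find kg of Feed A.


parts_A = CP_b - target = 40 - 34 = 6
parts_B = target - CP_a = 34 - 14 = 20
total_parts = 6 + 20 = 26
Feed A = 166 * 6 / 26 = 38.31 kg
Feed B = 166 * 20 / 26 = 127.69 kg

38.31 kg


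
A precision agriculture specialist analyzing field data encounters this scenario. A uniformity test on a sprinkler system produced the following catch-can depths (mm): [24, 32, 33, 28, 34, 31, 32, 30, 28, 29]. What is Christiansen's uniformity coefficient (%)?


xbar = 301 / 10 = 30.100
sum|xi - xbar| = 23
CU = 100 * (1 - 23 / (10 * 30.100))
   = 100 * (1 - 0.0764)
   = 92.36%


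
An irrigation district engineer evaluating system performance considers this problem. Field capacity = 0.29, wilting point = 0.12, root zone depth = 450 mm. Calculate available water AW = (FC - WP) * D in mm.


AW = (FC - WP) * D
   = (0.29 - 0.12) * 450
   = 0.17 * 450
   = 76.50 mm


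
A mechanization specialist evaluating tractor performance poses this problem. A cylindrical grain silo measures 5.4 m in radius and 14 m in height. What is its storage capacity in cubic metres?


V = pi * r^2 * h
  = pi * 5.4^2 * 14
  = pi * 29.16 * 14
  = 1282.52 m^3


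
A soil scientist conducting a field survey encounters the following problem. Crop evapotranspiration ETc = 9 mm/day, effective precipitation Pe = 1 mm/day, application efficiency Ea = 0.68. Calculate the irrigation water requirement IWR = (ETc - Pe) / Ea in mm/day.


IWR = (ETc - Pe) / Ea
    = (9 - 1) / 0.68
    = 8 / 0.68
    = 11.76 mm/day


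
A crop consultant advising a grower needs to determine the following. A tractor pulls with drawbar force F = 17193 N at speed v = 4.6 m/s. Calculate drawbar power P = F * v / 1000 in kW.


P = F * v / 1000
  = 17193 * 4.6 / 1000
  = 79087.80 / 1000
  = 79.09 kW


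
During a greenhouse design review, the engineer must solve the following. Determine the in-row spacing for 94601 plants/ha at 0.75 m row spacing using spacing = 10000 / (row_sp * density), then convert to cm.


spacing = 10000 / (row_sp * density)
        = 10000 / (0.75 * 94601)
        = 10000 / 70950.75
        = 0.14094 m = 14.09 cm


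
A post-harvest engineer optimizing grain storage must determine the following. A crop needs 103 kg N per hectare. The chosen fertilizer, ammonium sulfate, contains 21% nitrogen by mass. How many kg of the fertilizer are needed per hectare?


Rate = N_required / (N_content / 100)
     = 103 / (21 / 100)
     = 103 / 0.21
     = 490.48 kg/ha


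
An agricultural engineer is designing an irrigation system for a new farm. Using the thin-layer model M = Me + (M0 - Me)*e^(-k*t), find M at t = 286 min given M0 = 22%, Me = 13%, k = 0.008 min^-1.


M = Me + (M0 - Me) * e^(-k*t)
  = 13 + (22 - 13) * e^(-0.008*286)
  = 13 + 9 * e^(-2.288)
  = 13 + 9 * 0.10147
  = 13 + 0.9132
  = 13.91%


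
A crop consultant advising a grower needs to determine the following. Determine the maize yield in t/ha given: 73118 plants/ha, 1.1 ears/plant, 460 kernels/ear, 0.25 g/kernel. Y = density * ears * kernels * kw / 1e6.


Y = density * ears * kernels * kw
  = 73118 * 1.1 * 460 * 0.25 g/ha
  = 9249427 g/ha
  = 9249.43 kg/ha = 9.25 t/ha


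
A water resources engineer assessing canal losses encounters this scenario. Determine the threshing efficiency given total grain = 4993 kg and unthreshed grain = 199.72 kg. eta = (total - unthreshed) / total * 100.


eta = (total - unthreshed) / total * 100
    = (4993 - 199.72) / 4993 * 100
    = 4793.28 / 4993 * 100
    = 96%


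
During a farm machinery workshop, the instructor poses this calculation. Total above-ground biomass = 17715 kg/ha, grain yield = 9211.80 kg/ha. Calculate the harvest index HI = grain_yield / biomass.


HI = grain_yield / biomass
   = 9211.80 / 17715
   = 0.52


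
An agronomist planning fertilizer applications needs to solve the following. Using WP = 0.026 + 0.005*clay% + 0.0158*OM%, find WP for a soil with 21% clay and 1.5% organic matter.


WP = 0.026 + 0.005*21 + 0.0158*1.5
   = 0.026 + 0.1050 + 0.0237
   = 0.1547


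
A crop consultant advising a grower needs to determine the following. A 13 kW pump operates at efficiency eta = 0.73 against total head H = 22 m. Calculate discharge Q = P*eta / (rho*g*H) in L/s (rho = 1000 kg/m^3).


Q = (P * 1000 * eta) / (rho * g * H)
  = (13 * 1000 * 0.73) / (1000 * 9.81 * 22)
  = 9490 / 215820
  = 0.04397 m^3/s = 43.97 L/s


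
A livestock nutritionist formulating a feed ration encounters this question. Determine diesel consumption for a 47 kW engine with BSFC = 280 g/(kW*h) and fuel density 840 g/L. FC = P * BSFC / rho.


FC = P * BSFC / rho_fuel
   = 47 * 280 / 840
   = 13160 / 840
   = 15.67 L/h


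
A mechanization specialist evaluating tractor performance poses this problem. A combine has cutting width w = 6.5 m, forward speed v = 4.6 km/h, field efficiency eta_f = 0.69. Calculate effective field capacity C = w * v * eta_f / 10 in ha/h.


C = w * v * eta_f / 10
  = 6.5 * 4.6 * 0.69 / 10
  = 20.63 / 10
  = 2.06 ha/h


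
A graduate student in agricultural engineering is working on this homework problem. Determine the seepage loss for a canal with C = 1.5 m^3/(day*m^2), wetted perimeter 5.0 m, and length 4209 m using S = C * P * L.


S = C * P * L
  = 1.5 * 5.0 * 4209
  = 31567.50 m^3/day


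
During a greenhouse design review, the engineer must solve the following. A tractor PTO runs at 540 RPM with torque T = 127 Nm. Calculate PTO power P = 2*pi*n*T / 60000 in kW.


P = 2*pi*n*T / 60000
  = 2*pi * 540 * 127 / 60000
  = 430900.85 / 60000
  = 7.18 kW


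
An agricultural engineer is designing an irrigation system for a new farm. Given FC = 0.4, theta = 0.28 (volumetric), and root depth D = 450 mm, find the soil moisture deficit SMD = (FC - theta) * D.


SMD = (FC - theta) * D
    = (0.4 - 0.28) * 450
    = 0.120 * 450
    = 54 mm


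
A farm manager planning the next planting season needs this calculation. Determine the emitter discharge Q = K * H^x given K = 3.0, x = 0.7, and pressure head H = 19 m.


Q = K * H^x
  = 3.0 * 19^0.7
  = 3.0 * 7.8547
  = 23.56 L/h


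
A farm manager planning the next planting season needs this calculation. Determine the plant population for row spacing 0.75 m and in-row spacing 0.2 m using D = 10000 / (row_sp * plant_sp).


D = 10000 / (row_sp * plant_sp)
  = 10000 / (0.75 * 0.2)
  = 10000 / 0.1500
  = 66666.67 plants/ha


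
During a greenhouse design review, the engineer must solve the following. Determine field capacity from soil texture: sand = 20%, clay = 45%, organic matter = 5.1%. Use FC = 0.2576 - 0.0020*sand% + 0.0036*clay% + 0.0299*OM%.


FC = 0.2576 - 0.0020*20 + 0.0036*45 + 0.0299*5.1
   = 0.2576 - 0.0400 + 0.1620 + 0.1525
   = 0.5321


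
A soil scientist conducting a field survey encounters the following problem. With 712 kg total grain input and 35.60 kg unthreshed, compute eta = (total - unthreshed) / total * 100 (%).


eta = (total - unthreshed) / total * 100
    = (712 - 35.60) / 712 * 100
    = 676.40 / 712 * 100
    = 95%


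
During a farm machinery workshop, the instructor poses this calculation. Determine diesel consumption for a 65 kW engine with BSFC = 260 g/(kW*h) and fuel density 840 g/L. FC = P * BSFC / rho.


FC = P * BSFC / rho_fuel
   = 65 * 260 / 840
   = 16900 / 840
   = 20.12 L/h


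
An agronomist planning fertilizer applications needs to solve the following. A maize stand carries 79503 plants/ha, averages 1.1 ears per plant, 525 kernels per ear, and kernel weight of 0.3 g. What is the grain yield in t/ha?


Y = density * ears * kernels * kw
  = 79503 * 1.1 * 525 * 0.3 g/ha
  = 13773894.75 g/ha
  = 13773.89 kg/ha = 13.77 t/ha


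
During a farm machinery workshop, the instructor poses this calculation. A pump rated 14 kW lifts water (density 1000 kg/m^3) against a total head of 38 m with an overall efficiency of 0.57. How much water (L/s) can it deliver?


Q = (P * 1000 * eta) / (rho * g * H)
  = (14 * 1000 * 0.57) / (1000 * 9.81 * 38)
  = 7980 / 372780
  = 0.02141 m^3/s = 21.41 L/s


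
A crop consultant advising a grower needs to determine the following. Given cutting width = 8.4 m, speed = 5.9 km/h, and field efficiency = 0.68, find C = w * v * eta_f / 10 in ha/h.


C = w * v * eta_f / 10
  = 8.4 * 5.9 * 0.68 / 10
  = 33.70 / 10
  = 3.37 ha/h


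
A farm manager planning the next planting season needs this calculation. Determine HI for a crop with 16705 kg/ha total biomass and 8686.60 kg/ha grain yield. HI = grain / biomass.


HI = grain_yield / biomass
   = 8686.60 / 16705
   = 0.52


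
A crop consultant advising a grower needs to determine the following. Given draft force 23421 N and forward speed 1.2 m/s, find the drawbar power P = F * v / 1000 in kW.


P = F * v / 1000
  = 23421 * 1.2 / 1000
  = 28105.20 / 1000
  = 28.11 kW


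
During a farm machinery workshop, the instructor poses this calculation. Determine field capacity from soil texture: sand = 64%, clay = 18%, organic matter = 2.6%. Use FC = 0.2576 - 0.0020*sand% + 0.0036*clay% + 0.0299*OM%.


FC = 0.2576 - 0.0020*64 + 0.0036*18 + 0.0299*2.6
   = 0.2576 - 0.1280 + 0.0648 + 0.0777
   = 0.2721


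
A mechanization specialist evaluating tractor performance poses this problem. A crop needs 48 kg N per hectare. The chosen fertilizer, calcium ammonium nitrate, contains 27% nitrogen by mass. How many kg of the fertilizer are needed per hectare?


Rate = N_required / (N_content / 100)
     = 48 / (27 / 100)
     = 48 / 0.27
     = 177.78 kg/ha


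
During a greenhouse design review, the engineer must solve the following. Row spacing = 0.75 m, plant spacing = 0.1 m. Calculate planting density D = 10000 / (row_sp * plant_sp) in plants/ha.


D = 10000 / (row_sp * plant_sp)
  = 10000 / (0.75 * 0.1)
  = 10000 / 0.0750
  = 133333.33 plants/ha


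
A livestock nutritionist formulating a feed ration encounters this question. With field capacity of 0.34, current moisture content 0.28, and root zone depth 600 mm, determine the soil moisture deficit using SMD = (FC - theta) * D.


SMD = (FC - theta) * D
    = (0.34 - 0.28) * 600
    = 0.060 * 600
    = 36 mm


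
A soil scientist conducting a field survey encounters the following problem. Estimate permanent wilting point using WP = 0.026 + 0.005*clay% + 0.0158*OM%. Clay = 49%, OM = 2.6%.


WP = 0.026 + 0.005*49 + 0.0158*2.6
   = 0.026 + 0.2450 + 0.0411
   = 0.3121


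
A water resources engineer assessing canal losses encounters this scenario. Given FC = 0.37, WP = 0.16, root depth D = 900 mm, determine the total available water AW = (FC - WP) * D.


AW = (FC - WP) * D
   = (0.37 - 0.16) * 900
   = 0.21 * 900
   = 189 mm


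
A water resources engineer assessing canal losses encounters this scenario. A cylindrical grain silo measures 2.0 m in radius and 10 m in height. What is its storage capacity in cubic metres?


V = pi * r^2 * h
  = pi * 2.0^2 * 10
  = pi * 4 * 10
  = 125.66 m^3


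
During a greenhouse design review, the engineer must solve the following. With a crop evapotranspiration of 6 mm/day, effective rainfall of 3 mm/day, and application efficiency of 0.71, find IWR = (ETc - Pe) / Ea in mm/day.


IWR = (ETc - Pe) / Ea
    = (6 - 3) / 0.71
    = 3 / 0.71
    = 4.23 mm/day


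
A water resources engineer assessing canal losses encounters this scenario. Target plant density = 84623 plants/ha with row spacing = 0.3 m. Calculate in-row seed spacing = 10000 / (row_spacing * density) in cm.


spacing = 10000 / (row_sp * density)
        = 10000 / (0.3 * 84623)
        = 10000 / 25386.90
        = 0.39390 m = 39.39 cm


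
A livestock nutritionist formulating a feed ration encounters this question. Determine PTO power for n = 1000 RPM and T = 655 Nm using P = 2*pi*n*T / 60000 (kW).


P = 2*pi*n*T / 60000
  = 2*pi * 1000 * 655 / 60000
  = 4115486.38 / 60000
  = 68.59 kW


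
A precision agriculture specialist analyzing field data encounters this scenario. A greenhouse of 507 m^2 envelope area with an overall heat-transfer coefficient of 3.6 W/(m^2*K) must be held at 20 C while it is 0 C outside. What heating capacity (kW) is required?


dT = 20 - (0) = 20 K
Q = U * A * dT
  = 3.6 * 507 * 20
  = 36504 W = 36.50 kW


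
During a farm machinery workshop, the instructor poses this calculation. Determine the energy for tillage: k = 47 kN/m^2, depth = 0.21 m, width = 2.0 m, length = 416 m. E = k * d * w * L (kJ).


E = k * d * w * L
  = 47 * 0.21 * 2.0 * 416
  = 8211.84 kJ


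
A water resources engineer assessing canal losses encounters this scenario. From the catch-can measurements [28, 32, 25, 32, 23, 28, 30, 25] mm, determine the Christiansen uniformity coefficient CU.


xbar = 223 / 8 = 27.875
sum|xi - xbar| = 21.250
CU = 100 * (1 - 21.250 / (8 * 27.875))
   = 100 * (1 - 0.0953)
   = 90.47%


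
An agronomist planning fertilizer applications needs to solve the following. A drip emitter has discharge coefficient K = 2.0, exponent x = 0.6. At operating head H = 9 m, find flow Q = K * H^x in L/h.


Q = K * H^x
  = 2.0 * 9^0.6
  = 2.0 * 3.7372
  = 7.47 L/h


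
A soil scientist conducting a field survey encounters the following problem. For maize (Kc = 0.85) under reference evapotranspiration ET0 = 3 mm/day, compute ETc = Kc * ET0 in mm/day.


ETc = Kc * ET0
    = 0.85 * 3
    = 2.55 mm/day


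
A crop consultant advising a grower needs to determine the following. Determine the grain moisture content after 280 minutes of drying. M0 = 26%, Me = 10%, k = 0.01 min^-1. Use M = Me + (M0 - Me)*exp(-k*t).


M = Me + (M0 - Me) * e^(-k*t)
  = 10 + (26 - 10) * e^(-0.01*280)
  = 10 + 16 * e^(-2.800)
  = 10 + 16 * 0.06081
  = 10 + 0.9730
  = 10.97%


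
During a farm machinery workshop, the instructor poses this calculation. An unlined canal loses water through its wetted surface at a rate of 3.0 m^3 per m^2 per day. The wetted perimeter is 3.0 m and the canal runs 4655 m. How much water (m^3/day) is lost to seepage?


S = C * P * L
  = 3.0 * 3.0 * 4655
  = 41895 m^3/day


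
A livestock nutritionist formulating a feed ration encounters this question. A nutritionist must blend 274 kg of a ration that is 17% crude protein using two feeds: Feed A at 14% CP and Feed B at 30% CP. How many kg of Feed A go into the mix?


parts_A = CP_b - target = 30 - 17 = 13
parts_B = target - CP_a = 17 - 14 = 3
total_parts = 13 + 3 = 16
Feed A = 274 * 13 / 16 = 222.63 kg
Feed B = 274 * 3 / 16 = 51.38 kg

222.63 kg


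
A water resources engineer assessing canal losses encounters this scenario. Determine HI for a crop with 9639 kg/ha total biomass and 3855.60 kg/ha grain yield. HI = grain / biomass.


HI = grain_yield / biomass
   = 3855.60 / 9639
   = 0.40


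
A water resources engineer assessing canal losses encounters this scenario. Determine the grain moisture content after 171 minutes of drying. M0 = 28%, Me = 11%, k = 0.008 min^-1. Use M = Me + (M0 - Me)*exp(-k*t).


M = Me + (M0 - Me) * e^(-k*t)
  = 11 + (28 - 11) * e^(-0.008*171)
  = 11 + 17 * e^(-1.368)
  = 11 + 17 * 0.25462
  = 11 + 4.3285
  = 15.33%


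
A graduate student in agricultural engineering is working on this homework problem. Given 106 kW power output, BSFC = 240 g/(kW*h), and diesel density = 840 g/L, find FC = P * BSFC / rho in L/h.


FC = P * BSFC / rho_fuel
   = 106 * 240 / 840
   = 25440 / 840
   = 30.29 L/h


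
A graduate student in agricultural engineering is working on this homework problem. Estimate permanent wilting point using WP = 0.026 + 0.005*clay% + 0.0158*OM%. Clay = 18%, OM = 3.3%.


WP = 0.026 + 0.005*18 + 0.0158*3.3
   = 0.026 + 0.0900 + 0.0521
   = 0.1681


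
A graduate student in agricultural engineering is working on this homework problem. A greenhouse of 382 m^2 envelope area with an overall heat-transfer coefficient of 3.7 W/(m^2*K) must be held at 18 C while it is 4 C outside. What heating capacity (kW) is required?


dT = 18 - (4) = 14 K
Q = U * A * dT
  = 3.7 * 382 * 14
  = 19787.60 W = 19.79 kW


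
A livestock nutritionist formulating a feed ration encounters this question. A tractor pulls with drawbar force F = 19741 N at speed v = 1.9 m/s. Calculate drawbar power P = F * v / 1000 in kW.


P = F * v / 1000
  = 19741 * 1.9 / 1000
  = 37507.90 / 1000
  = 37.51 kW


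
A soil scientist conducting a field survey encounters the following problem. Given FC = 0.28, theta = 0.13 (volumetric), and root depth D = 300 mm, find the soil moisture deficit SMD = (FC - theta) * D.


SMD = (FC - theta) * D
    = (0.28 - 0.13) * 300
    = 0.150 * 300
    = 45 mm


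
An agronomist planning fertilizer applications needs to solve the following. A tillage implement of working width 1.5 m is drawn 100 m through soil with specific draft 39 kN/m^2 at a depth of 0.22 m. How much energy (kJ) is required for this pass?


E = k * d * w * L
  = 39 * 0.22 * 1.5 * 100
  = 1287 kJ


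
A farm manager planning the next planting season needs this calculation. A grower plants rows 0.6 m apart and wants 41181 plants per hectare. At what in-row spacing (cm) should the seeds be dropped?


spacing = 10000 / (row_sp * density)
        = 10000 / (0.6 * 41181)
        = 10000 / 24708.60
        = 0.40472 m = 40.47 cm


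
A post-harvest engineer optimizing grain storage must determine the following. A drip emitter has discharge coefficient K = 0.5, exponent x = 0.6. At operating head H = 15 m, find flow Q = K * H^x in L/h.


Q = K * H^x
  = 0.5 * 15^0.6
  = 0.5 * 5.0776
  = 2.54 L/h


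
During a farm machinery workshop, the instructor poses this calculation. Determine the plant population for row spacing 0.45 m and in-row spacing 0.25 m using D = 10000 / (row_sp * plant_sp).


D = 10000 / (row_sp * plant_sp)
  = 10000 / (0.45 * 0.25)
  = 10000 / 0.1125
  = 88888.89 plants/ha


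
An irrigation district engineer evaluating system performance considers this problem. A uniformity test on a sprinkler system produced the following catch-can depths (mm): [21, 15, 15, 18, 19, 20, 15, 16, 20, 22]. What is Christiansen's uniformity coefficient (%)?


xbar = 181 / 10 = 18.100
sum|xi - xbar| = 23
CU = 100 * (1 - 23 / (10 * 18.100))
   = 100 * (1 - 0.1271)
   = 87.29%


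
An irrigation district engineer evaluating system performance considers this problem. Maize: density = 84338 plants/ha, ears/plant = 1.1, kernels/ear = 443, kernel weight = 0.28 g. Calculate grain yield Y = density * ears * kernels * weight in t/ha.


Y = density * ears * kernels * kw
  = 84338 * 1.1 * 443 * 0.28 g/ha
  = 11507414.07 g/ha
  = 11507.41 kg/ha = 11.51 t/ha


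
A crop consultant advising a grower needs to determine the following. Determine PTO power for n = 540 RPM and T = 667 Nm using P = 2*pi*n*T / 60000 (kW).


P = 2*pi*n*T / 60000
  = 2*pi * 540 * 667 / 60000
  = 2263077.68 / 60000
  = 37.72 kW


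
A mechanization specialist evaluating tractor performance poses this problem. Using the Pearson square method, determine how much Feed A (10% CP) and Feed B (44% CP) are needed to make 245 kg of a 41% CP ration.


parts_A = CP_b - target = 44 - 41 = 3
parts_B = target - CP_a = 41 - 10 = 31
total_parts = 3 + 31 = 34
Feed A = 245 * 3 / 34 = 21.62 kg
Feed B = 245 * 31 / 34 = 223.38 kg

21.62 kg


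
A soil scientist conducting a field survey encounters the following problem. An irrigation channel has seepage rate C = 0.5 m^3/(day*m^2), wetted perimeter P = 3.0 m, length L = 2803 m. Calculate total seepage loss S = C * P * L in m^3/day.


S = C * P * L
  = 0.5 * 3.0 * 2803
  = 4204.50 m^3/day


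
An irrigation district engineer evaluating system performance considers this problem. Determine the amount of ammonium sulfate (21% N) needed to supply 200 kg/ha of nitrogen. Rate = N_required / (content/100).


Rate = N_required / (N_content / 100)
     = 200 / (21 / 100)
     = 200 / 0.21
     = 952.38 kg/ha


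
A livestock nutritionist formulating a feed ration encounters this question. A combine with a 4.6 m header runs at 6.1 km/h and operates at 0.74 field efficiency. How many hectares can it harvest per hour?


C = w * v * eta_f / 10
  = 4.6 * 6.1 * 0.74 / 10
  = 20.76 / 10
  = 2.08 ha/h


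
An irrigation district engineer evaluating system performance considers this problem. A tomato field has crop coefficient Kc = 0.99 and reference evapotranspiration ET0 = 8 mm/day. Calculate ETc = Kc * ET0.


ETc = Kc * ET0
    = 0.99 * 8
    = 7.92 mm/day


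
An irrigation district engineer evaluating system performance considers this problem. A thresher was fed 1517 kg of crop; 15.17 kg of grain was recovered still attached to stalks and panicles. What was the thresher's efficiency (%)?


eta = (total - unthreshed) / total * 100
    = (1517 - 15.17) / 1517 * 100
    = 1501.83 / 1517 * 100
    = 99%


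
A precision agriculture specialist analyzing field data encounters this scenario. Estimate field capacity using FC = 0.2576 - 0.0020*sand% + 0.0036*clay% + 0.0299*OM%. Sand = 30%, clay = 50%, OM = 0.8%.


FC = 0.2576 - 0.0020*30 + 0.0036*50 + 0.0299*0.8
   = 0.2576 - 0.0600 + 0.1800 + 0.0239
   = 0.4015


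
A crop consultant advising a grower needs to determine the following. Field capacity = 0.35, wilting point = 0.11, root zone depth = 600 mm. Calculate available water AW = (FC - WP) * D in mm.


AW = (FC - WP) * D
   = (0.35 - 0.11) * 600
   = 0.24 * 600
   = 144 mm


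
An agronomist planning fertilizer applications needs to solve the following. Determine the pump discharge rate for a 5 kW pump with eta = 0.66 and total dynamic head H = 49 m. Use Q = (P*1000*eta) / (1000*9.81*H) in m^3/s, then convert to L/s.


Q = (P * 1000 * eta) / (rho * g * H)
  = (5 * 1000 * 0.66) / (1000 * 9.81 * 49)
  = 3300 / 480690
  = 0.00687 m^3/s = 6.87 L/s


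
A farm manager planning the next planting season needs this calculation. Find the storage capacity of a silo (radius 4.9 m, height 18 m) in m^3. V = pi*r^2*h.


V = pi * r^2 * h
  = pi * 4.9^2 * 18
  = pi * 24.01 * 18
  = 1357.73 m^3


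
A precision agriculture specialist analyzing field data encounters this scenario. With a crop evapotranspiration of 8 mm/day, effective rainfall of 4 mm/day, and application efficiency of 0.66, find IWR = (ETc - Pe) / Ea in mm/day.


IWR = (ETc - Pe) / Ea
    = (8 - 4) / 0.66
    = 4 / 0.66
    = 6.06 mm/day


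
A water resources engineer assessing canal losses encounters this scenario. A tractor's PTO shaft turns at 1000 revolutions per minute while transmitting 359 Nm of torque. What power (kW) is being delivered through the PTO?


P = 2*pi*n*T / 60000
  = 2*pi * 1000 * 359 / 60000
  = 2255663.53 / 60000
  = 37.59 kW


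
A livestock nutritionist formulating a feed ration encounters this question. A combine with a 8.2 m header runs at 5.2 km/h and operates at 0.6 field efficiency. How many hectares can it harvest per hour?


C = w * v * eta_f / 10
  = 8.2 * 5.2 * 0.6 / 10
  = 25.58 / 10
  = 2.56 ha/h


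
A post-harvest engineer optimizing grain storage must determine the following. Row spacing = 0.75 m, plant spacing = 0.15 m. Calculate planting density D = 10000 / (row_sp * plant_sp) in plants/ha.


D = 10000 / (row_sp * plant_sp)
  = 10000 / (0.75 * 0.15)
  = 10000 / 0.1125
  = 88888.89 plants/ha
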